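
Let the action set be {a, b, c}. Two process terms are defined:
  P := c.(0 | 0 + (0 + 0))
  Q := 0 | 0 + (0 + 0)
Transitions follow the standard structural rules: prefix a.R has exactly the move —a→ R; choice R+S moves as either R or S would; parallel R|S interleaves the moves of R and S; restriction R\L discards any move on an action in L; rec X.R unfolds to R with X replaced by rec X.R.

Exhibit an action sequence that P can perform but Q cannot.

LTS(P): 2 reachable states
  m0 = c.(0 | 0 + (0 + 0)) → -c-> m1
  m1 = 0 | 0 + (0 + 0) → ∅
LTS(Q): 1 reachable states
  n0 = 0 | 0 + (0 + 0) → ∅
Run σ = ⟨c⟩ on P: start {m0}
  [1] c ⇒ {m1}
  — P admits the full trace.
Run σ = ⟨c⟩ on Q: start {n0}
  [1] c ⇒ ∅ (Q stuck)

c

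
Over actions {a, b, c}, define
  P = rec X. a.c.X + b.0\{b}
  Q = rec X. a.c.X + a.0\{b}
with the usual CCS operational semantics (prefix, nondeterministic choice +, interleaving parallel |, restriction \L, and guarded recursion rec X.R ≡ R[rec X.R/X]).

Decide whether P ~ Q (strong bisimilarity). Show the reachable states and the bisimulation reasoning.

NO

P's transition system — 3 states:
  p0 = rec X. a.c.X + b.0\{b} ⊢ =a=> p1, =b=> p2
  p1 = c.(rec X. a.c.X + b.0\{b}) ⊢ =c=> p0
  p2 = 0\{b} ⊢ deadlocked
Q's transition system — 3 states:
  q0 = rec X. a.c.X + a.0\{b} ⊢ =a=> q1, =a=> q2
  q1 = 0\{b} ⊢ deadlocked
  q2 = c.(rec X. a.c.X + a.0\{b}) ⊢ =c=> q0
Bisimilarity quotient blocks:
  B0 = {p0}
  B1 = {p2, q1}
  B2 = {p1}
  B3 = {q0}
  B4 = {q2}
p0 ∈ B0, q0 ∈ B3 → different blocks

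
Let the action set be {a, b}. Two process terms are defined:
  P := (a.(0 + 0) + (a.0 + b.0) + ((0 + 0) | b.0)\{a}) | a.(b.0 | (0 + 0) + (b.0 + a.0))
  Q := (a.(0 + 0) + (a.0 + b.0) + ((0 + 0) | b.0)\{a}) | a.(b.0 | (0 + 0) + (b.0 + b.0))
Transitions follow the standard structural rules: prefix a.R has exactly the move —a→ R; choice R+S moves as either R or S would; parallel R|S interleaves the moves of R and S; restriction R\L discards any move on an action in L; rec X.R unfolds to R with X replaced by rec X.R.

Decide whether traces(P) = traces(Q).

traces(P) ≠ traces(Q) — witness ⟨aaa⟩

P's transition system — 16 states:
  p0 = (a.(0 + 0) + (a.0 + b.0) + ((0 + 0) | b.0)\{a}) | a.(b.0 | (0 + 0) + (b.0 + a.0)) | ··a··> p1, ··a··> p2, ··a··> p3, ··b··> p3, ··b··> p4
  p1 = (0 + 0) | a.(b.0 | (0 + 0) + (b.0 + a.0)) | ··a··> p5
  p2 = (a.(0 + 0) + (a.0 + b.0) + ((0 + 0) | b.0)\{a}) | (b.0 | (0 + 0) + (b.0 + a.0)) | ··a··> p5, ··a··> p6, ··a··> p7, ··b··> p6, ··b··> p7, ··b··> p8, ··b··> p9
  p3 = 0 | a.(b.0 | (0 + 0) + (b.0 + a.0)) | ··a··> p7
  p4 = ((0 + 0) | 0)\{a} | a.(b.0 | (0 + 0) + (b.0 + a.0)) | ··a··> p8
  p5 = (0 + 0) | (b.0 | (0 + 0) + (b.0 + a.0)) | ··a··> p10, ··b··> p10, ··b··> p11
  p6 = (a.(0 + 0) + (a.0 + b.0) + ((0 + 0) | b.0)\{a}) | 0 | ··a··> p10, ··a··> p12, ··b··> p12, ··b··> p13
  p7 = 0 | (b.0 | (0 + 0) + (b.0 + a.0)) | ··a··> p12, ··b··> p12, ··b··> p14
  p8 = ((0 + 0) | 0)\{a} | (b.0 | (0 + 0) + (b.0 + a.0)) | ··a··> p13, ··b··> p13, ··b··> p15
  p9 = (a.(0 + 0) + (a.0 + b.0) + ((0 + 0) | b.0)\{a}) | (0 | (0 + 0)) | ··a··> p11, ··a··> p14, ··b··> p14, ··b··> p15
  p10 = (0 + 0) | 0 | stopped
  p11 = (0 + 0) | (0 | (0 + 0)) | stopped
  p12 = 0 | 0 | stopped
  p13 = ((0 + 0) | 0)\{a} | 0 | stopped
  p14 = 0 | (0 | (0 + 0)) | stopped
  p15 = ((0 + 0) | 0)\{a} | (0 | (0 + 0)) | stopped
Q's transition system — 16 states:
  q0 = (a.(0 + 0) + (a.0 + b.0) + ((0 + 0) | b.0)\{a}) | a.(b.0 | (0 + 0) + (b.0 + b.0)) | ··a··> q1, ··a··> q2, ··a··> q3, ··b··> q3, ··b··> q4
  q1 = (0 + 0) | a.(b.0 | (0 + 0) + (b.0 + b.0)) | ··a··> q5
  q2 = (a.(0 + 0) + (a.0 + b.0) + ((0 + 0) | b.0)\{a}) | (b.0 | (0 + 0) + (b.0 + b.0)) | ··a··> q5, ··a··> q6, ··b··> q6, ··b··> q7, ··b··> q8, ··b··> q9
  q3 = 0 | a.(b.0 | (0 + 0) + (b.0 + b.0)) | ··a··> q6
  q4 = ((0 + 0) | 0)\{a} | a.(b.0 | (0 + 0) + (b.0 + b.0)) | ··a··> q7
  q5 = (0 + 0) | (b.0 | (0 + 0) + (b.0 + b.0)) | ··b··> q10, ··b··> q11
  q6 = 0 | (b.0 | (0 + 0) + (b.0 + b.0)) | ··b··> q12, ··b··> q13
  q7 = ((0 + 0) | 0)\{a} | (b.0 | (0 + 0) + (b.0 + b.0)) | ··b··> q14, ··b··> q15
  q8 = (a.(0 + 0) + (a.0 + b.0) + ((0 + 0) | b.0)\{a}) | (0 | (0 + 0)) | ··a··> q10, ··a··> q12, ··b··> q12, ··b··> q14
  q9 = (a.(0 + 0) + (a.0 + b.0) + ((0 + 0) | b.0)\{a}) | 0 | ··a··> q11, ··a··> q13, ··b··> q13, ··b··> q15
  q10 = (0 + 0) | (0 | (0 + 0)) | stopped
  q11 = (0 + 0) | 0 | stopped
  q12 = 0 | (0 | (0 + 0)) | stopped
  q13 = 0 | 0 | stopped
  q14 = ((0 + 0) | 0)\{a} | (0 | (0 + 0)) | stopped
  q15 = ((0 + 0) | 0)\{a} | 0 | stopped
Run σ = ⟨aaa⟩ on P: start {p0}
  after a @ step 1: {p1, p2, p3}
  after a @ step 2: {p5, p6, p7}
  after a @ step 3: {p10, p12}
  P completes σ.
Run σ = ⟨aaa⟩ on Q: start {q0}
  after a @ step 1: {q1, q2, q3}
  after a @ step 2: {q5, q6}
  after a @ step 3: no successor for Q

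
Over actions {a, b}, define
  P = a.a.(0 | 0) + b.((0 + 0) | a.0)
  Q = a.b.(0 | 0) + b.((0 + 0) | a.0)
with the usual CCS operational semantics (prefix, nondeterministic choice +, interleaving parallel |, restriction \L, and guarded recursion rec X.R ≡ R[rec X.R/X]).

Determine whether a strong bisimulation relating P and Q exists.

Reachable graph of P (5 states):
  m0 = a.a.(0 | 0) + b.((0 + 0) | a.0) | =a=> m1, =b=> m2
  m1 = a.(0 | 0) | =a=> m3
  m2 = (0 + 0) | a.0 | =a=> m4
  m3 = 0 | 0 | ·
  m4 = (0 + 0) | 0 | ·
Reachable graph of Q (5 states):
  n0 = a.b.(0 | 0) + b.((0 + 0) | a.0) | =a=> n1, =b=> n2
  n1 = b.(0 | 0) | =b=> n3
  n2 = (0 + 0) | a.0 | =a=> n4
  n3 = 0 | 0 | ·
  n4 = (0 + 0) | 0 | ·
Bisimilarity quotient blocks:
  B0 = {m0}
  B1 = {m1, m2, n2}
  B2 = {m3, m4, n3, n4}
  B3 = {n0}
  B4 = {n1}
m0 ∈ B0, n0 ∈ B3 → different blocks

not bisimilar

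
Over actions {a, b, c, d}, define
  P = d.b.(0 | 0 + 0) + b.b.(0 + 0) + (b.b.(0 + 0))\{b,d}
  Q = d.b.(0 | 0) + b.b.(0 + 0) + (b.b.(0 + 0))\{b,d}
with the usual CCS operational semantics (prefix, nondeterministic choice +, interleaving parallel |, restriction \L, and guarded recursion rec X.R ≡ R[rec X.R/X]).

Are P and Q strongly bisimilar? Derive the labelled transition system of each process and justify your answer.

YES

LTS(P): 5 reachable states
  m0 = d.b.(0 | 0 + 0) + b.b.(0 + 0) + (b.b.(0 + 0))\{b,d} → -b-> m1, -d-> m2
  m1 = b.(0 + 0) → -b-> m3
  m2 = b.(0 | 0 + 0) → -b-> m4
  m3 = 0 + 0 → ·
  m4 = 0 | 0 + 0 → ·
LTS(Q): 5 reachable states
  n0 = d.b.(0 | 0) + b.b.(0 + 0) + (b.b.(0 + 0))\{b,d} → -b-> n1, -d-> n2
  n1 = b.(0 + 0) → -b-> n3
  n2 = b.(0 | 0) → -b-> n4
  n3 = 0 + 0 → ·
  n4 = 0 | 0 → ·
Coarsest stable partition (strong bisimilarity classes):
  B0 = {m0, n0}
  B1 = {m1, m2, n1, n2}
  B2 = {m3, m4, n3, n4}
m0 ∈ B0, n0 ∈ B0 → same block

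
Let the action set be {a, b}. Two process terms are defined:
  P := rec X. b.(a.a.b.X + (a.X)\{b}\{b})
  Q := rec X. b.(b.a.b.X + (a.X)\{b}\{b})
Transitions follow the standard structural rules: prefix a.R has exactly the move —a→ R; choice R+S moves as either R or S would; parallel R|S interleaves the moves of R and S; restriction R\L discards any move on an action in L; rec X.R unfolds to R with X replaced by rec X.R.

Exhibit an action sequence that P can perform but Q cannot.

LTS(P): 5 reachable states
  s0 = rec X. b.(a.a.b.X + (a.X)\{b}\{b}) has moves —b→ s1
  s1 = a.a.b.(rec X. b.(a.a.b.X + (a.X)\{b}\{b})) + (a.(rec X. b.(a.a.b.X + (a.X)\{b}\{b})))\{b}\{b} has moves —a→ s2, —a→ s3
  s2 = (rec X. b.(a.a.b.X + (a.X)\{b}\{b}))\{b}\{b} has moves stopped
  s3 = a.b.(rec X. b.(a.a.b.X + (a.X)\{b}\{b})) has moves —a→ s4
  s4 = b.(rec X. b.(a.a.b.X + (a.X)\{b}\{b})) has moves —b→ s0
LTS(Q): 5 reachable states
  t0 = rec X. b.(b.a.b.X + (a.X)\{b}\{b}) has moves —b→ t1
  t1 = b.a.b.(rec X. b.(b.a.b.X + (a.X)\{b}\{b})) + (a.(rec X. b.(b.a.b.X + (a.X)\{b}\{b})))\{b}\{b} has moves —a→ t2, —b→ t3
  t2 = (rec X. b.(b.a.b.X + (a.X)\{b}\{b}))\{b}\{b} has moves stopped
  t3 = a.b.(rec X. b.(b.a.b.X + (a.X)\{b}\{b})) has moves —a→ t4
  t4 = b.(rec X. b.(b.a.b.X + (a.X)\{b}\{b})) has moves —b→ t0
Executing baa from P (initial set {s0}):
  [1] b ⇒ {s1}
  [2] a ⇒ {s2, s3}
  [3] a ⇒ {s4}
  P completes σ.
Executing baa from Q (initial set {t0}):
  [1] b ⇒ {t1}
  [2] a ⇒ {t2}
  [3] a ⇒ ∅ (Q stuck)

baa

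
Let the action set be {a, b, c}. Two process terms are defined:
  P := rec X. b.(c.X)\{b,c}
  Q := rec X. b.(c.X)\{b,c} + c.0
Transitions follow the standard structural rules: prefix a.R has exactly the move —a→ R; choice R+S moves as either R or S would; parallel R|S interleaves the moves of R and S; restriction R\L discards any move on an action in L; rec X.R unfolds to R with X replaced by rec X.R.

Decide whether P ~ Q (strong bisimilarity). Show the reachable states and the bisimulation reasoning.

NO

P's transition system — 2 states:
  p0 = rec X. b.(c.X)\{b,c} has moves -b-> p1
  p1 = (c.(rec X. b.(c.X)\{b,c}))\{b,c} has moves stopped
Q's transition system — 3 states:
  q0 = rec X. b.(c.X)\{b,c} + c.0 has moves -b-> q1, -c-> q2
  q1 = (c.(rec X. b.(c.X)\{b,c} + c.0))\{b,c} has moves stopped
  q2 = 0 has moves stopped
Bisimilarity quotient blocks:
  B0 = {p0}
  B1 = {p1, q1, q2}
  B2 = {q0}
p0 ∈ B0, q0 ∈ B2 → different blocks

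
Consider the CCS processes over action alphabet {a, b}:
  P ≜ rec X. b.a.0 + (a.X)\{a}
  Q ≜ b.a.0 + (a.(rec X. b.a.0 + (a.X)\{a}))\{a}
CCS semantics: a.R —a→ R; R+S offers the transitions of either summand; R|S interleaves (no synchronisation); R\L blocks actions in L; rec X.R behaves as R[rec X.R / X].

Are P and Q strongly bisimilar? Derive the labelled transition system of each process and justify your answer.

Reachable graph of P (3 states):
  u0 = rec X. b.a.0 + (a.X)\{a} ⊢ —b→ u1
  u1 = a.0 ⊢ —a→ u2
  u2 = 0 ⊢ ∅
Reachable graph of Q (3 states):
  v0 = b.a.0 + (a.(rec X. b.a.0 + (a.X)\{a}))\{a} ⊢ —b→ v1
  v1 = a.0 ⊢ —a→ v2
  v2 = 0 ⊢ ∅
Bisimilarity quotient blocks:
  B0 = {u0, v0}
  B1 = {u1, v1}
  B2 = {u2, v2}
u0 ∈ B0, v0 ∈ B0 → same block

bisimilar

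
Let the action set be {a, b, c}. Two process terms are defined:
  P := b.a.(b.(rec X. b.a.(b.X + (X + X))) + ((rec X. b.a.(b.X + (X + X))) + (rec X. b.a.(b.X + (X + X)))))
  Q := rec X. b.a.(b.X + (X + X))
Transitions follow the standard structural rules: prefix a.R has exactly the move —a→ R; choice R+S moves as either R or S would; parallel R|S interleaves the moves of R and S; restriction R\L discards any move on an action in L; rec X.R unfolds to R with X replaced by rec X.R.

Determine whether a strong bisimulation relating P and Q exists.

Reachable graph of P (4 states):
  u0 = b.a.(b.(rec X. b.a.(b.X + (X + X))) + ((rec X. b.a.(b.X + (X + X))) + (rec X. b.a.(b.X + (X + X))))) | ··b··> u1
  u1 = a.(b.(rec X. b.a.(b.X + (X + X))) + ((rec X. b.a.(b.X + (X + X))) + (rec X. b.a.(b.X + (X + X))))) | ··a··> u2
  u2 = b.(rec X. b.a.(b.X + (X + X))) + ((rec X. b.a.(b.X + (X + X))) + (rec X. b.a.(b.X + (X + X)))) | ··b··> u1, ··b··> u3
  u3 = rec X. b.a.(b.X + (X + X)) | ··b··> u1
Reachable graph of Q (3 states):
  v0 = rec X. b.a.(b.X + (X + X)) | ··b··> v1
  v1 = a.(b.(rec X. b.a.(b.X + (X + X))) + ((rec X. b.a.(b.X + (X + X))) + (rec X. b.a.(b.X + (X + X))))) | ··a··> v2
  v2 = b.(rec X. b.a.(b.X + (X + X))) + ((rec X. b.a.(b.X + (X + X))) + (rec X. b.a.(b.X + (X + X)))) | ··b··> v0, ··b··> v1
Partition-refinement fixed point:
  B0 = {u0, u3, v0}
  B1 = {u1, v1}
  B2 = {u2, v2}
u0 ∈ B0, v0 ∈ B0 → same block

YES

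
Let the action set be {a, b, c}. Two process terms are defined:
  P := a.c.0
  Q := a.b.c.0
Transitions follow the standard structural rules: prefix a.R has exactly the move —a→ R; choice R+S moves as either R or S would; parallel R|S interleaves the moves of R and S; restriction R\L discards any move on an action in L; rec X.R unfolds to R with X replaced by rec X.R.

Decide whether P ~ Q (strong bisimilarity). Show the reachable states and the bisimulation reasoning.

LTS(P): 3 reachable states
  p0 = a.c.0 | =a=> p1
  p1 = c.0 | =c=> p2
  p2 = 0 | (no moves)
LTS(Q): 4 reachable states
  q0 = a.b.c.0 | =a=> q1
  q1 = b.c.0 | =b=> q2
  q2 = c.0 | =c=> q3
  q3 = 0 | (no moves)
Partition-refinement fixed point:
  B0 = {p0}
  B1 = {p1, q2}
  B2 = {p2, q3}
  B3 = {q0}
  B4 = {q1}
p0 ∈ B0, q0 ∈ B3 → different blocks

P ≁ Q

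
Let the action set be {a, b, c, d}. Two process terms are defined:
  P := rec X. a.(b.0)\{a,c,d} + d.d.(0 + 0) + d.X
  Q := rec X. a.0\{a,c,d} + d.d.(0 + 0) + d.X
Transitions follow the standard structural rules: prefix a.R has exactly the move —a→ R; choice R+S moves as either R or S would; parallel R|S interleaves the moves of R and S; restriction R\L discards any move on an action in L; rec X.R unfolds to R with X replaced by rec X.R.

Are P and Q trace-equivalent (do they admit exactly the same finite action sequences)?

Reachable graph of P (5 states):
  p0 = rec X. a.(b.0)\{a,c,d} + d.d.(0 + 0) + d.X → —a→ p1, —d→ p0, —d→ p2
  p1 = (b.0)\{a,c,d} → —b→ p3
  p2 = d.(0 + 0) → —d→ p4
  p3 = 0\{a,c,d} → deadlocked
  p4 = 0 + 0 → deadlocked
Reachable graph of Q (4 states):
  q0 = rec X. a.0\{a,c,d} + d.d.(0 + 0) + d.X → —a→ q1, —d→ q0, —d→ q2
  q1 = 0\{a,c,d} → deadlocked
  q2 = d.(0 + 0) → —d→ q3
  q3 = 0 + 0 → deadlocked
Executing ab from P (initial set {p0}):
  step 1 (a): {p1}
  step 2 (b): {p3}
  — P admits the full trace.
Executing ab from Q (initial set {q0}):
  step 1 (a): {q1}
  step 2 (b): ∅  — Q cannot continue

trace-distinct — witness ⟨ab⟩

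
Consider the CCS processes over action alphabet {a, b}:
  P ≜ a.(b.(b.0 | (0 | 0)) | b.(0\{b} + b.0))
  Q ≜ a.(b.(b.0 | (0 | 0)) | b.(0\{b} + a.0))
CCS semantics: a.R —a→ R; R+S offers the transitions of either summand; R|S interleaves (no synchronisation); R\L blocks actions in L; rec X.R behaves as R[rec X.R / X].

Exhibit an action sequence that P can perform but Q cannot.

LTS(P): 10 reachable states
  s0 = a.(b.(b.0 | (0 | 0)) | b.(0\{b} + b.0)) | =a=> s1
  s1 = b.(b.0 | (0 | 0)) | b.(0\{b} + b.0) | =b=> s2, =b=> s3
  s2 = b.(b.0 | (0 | 0)) | (0\{b} + b.0) | =b=> s4, =b=> s5
  s3 = b.0 | (0 | 0) | b.(0\{b} + b.0) | =b=> s5, =b=> s6
  s4 = b.(b.0 | (0 | 0)) | 0 | =b=> s7
  s5 = b.0 | (0 | 0) | (0\{b} + b.0) | =b=> s7, =b=> s8
  s6 = 0 | (0 | 0) | b.(0\{b} + b.0) | =b=> s8
  s7 = b.0 | (0 | 0) | 0 | =b=> s9
  s8 = 0 | (0 | 0) | (0\{b} + b.0) | =b=> s9
  s9 = 0 | (0 | 0) | 0 | ·
LTS(Q): 10 reachable states
  t0 = a.(b.(b.0 | (0 | 0)) | b.(0\{b} + a.0)) | =a=> t1
  t1 = b.(b.0 | (0 | 0)) | b.(0\{b} + a.0) | =b=> t2, =b=> t3
  t2 = b.(b.0 | (0 | 0)) | (0\{b} + a.0) | =a=> t4, =b=> t5
  t3 = b.0 | (0 | 0) | b.(0\{b} + a.0) | =b=> t5, =b=> t6
  t4 = b.(b.0 | (0 | 0)) | 0 | =b=> t7
  t5 = b.0 | (0 | 0) | (0\{b} + a.0) | =a=> t7, =b=> t8
  t6 = 0 | (0 | 0) | b.(0\{b} + a.0) | =b=> t8
  t7 = b.0 | (0 | 0) | 0 | =b=> t9
  t8 = 0 | (0 | 0) | (0\{b} + a.0) | =a=> t9
  t9 = 0 | (0 | 0) | 0 | ·
Run σ = ⟨abbbb⟩ on P: start {s0}
  after a @ step 1: {s1}
  after b @ step 2: {s2, s3}
  after b @ step 3: {s4, s5, s6}
  after b @ step 4: {s7, s8}
  after b @ step 5: {s9}
  ✓ P
Run σ = ⟨abbbb⟩ on Q: start {t0}
  after a @ step 1: {t1}
  after b @ step 2: {t2, t3}
  after b @ step 3: {t5, t6}
  after b @ step 4: {t8}
  after b @ step 5: no successor for Q

abbbb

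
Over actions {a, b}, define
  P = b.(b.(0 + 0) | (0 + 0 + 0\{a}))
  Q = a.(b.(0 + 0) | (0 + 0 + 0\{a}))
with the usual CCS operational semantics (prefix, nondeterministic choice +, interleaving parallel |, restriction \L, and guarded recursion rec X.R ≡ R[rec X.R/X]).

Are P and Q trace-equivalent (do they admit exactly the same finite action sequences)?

traces(P) ≠ traces(Q) — witness ⟨b⟩

Reachable graph of P (3 states):
  s0 = b.(b.(0 + 0) | (0 + 0 + 0\{a})) has moves =b=> s1
  s1 = b.(0 + 0) | (0 + 0 + 0\{a}) has moves =b=> s2
  s2 = (0 + 0) | (0 + 0 + 0\{a}) has moves ·
Reachable graph of Q (3 states):
  t0 = a.(b.(0 + 0) | (0 + 0 + 0\{a})) has moves =a=> t1
  t1 = b.(0 + 0) | (0 + 0 + 0\{a}) has moves =b=> t2
  t2 = (0 + 0) | (0 + 0 + 0\{a}) has moves ·
Run σ = ⟨b⟩ on P: start {s0}
  [1] b ⇒ {s1}
  P completes σ.
Run σ = ⟨b⟩ on Q: start {t0}
  [1] b ⇒ no successor for Q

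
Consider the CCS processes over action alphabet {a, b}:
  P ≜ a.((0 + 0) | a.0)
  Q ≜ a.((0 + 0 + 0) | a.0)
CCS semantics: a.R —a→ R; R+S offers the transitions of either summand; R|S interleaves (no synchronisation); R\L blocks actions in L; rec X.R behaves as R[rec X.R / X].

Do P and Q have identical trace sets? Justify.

trace-equivalent

LTS(P): 3 reachable states
  u0 = a.((0 + 0) | a.0) has moves —a→ u1
  u1 = (0 + 0) | a.0 has moves —a→ u2
  u2 = (0 + 0) | 0 has moves (no moves)
LTS(Q): 3 reachable states
  v0 = a.((0 + 0 + 0) | a.0) has moves —a→ v1
  v1 = (0 + 0 + 0) | a.0 has moves —a→ v2
  v2 = (0 + 0 + 0) | 0 has moves (no moves)
Partition-refinement fixed point:
  B0 = {u0, v0}
  B1 = {u1, v1}
  B2 = {u2, v2}
u0 ∈ B0, v0 ∈ B0 → same block
Bisimilar ⇒ trace-equivalent.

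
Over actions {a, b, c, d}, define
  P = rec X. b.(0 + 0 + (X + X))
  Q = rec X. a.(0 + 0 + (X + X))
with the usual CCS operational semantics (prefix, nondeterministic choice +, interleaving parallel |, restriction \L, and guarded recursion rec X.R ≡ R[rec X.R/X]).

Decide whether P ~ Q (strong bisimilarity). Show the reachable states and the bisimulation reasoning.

Reachable graph of P (2 states):
  u0 = rec X. b.(0 + 0 + (X + X)) has moves -b-> u1
  u1 = 0 + 0 + ((rec X. b.(0 + 0 + (X + X))) + (rec X. b.(0 + 0 + (X + X)))) has moves -b-> u1
Reachable graph of Q (2 states):
  v0 = rec X. a.(0 + 0 + (X + X)) has moves -a-> v1
  v1 = 0 + 0 + ((rec X. a.(0 + 0 + (X + X))) + (rec X. a.(0 + 0 + (X + X)))) has moves -a-> v1
Bisimilarity quotient blocks:
  B0 = {u0, u1}
  B1 = {v0, v1}
u0 ∈ B0, v0 ∈ B1 → different blocks

not bisimilar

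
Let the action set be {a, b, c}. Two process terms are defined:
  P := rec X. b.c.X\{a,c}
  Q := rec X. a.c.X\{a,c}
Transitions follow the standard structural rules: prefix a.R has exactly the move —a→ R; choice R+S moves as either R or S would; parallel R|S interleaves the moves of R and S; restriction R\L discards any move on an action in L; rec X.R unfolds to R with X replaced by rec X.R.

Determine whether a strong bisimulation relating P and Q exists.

Reachable graph of P (4 states):
  m0 = rec X. b.c.X\{a,c} :: —b→ m1
  m1 = c.(rec X. b.c.X\{a,c})\{a,c} :: —c→ m2
  m2 = (rec X. b.c.X\{a,c})\{a,c} :: —b→ m3
  m3 = (c.(rec X. b.c.X\{a,c})\{a,c})\{a,c} :: deadlocked
Reachable graph of Q (3 states):
  n0 = rec X. a.c.X\{a,c} :: —a→ n1
  n1 = c.(rec X. a.c.X\{a,c})\{a,c} :: —c→ n2
  n2 = (rec X. a.c.X\{a,c})\{a,c} :: deadlocked
Coarsest stable partition (strong bisimilarity classes):
  B0 = {m0}
  B1 = {m1}
  B2 = {m2}
  B3 = {m3, n2}
  B4 = {n0}
  B5 = {n1}
m0 ∈ B0, n0 ∈ B4 → different blocks

P ≁ Q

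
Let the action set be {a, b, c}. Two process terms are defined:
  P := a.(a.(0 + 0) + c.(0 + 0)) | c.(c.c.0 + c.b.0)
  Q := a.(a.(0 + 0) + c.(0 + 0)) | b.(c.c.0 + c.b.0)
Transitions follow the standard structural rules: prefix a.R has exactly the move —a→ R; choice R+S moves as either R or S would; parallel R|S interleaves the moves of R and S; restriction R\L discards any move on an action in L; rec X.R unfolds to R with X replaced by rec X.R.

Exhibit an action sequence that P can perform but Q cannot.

c

LTS(P): 15 reachable states
  u0 = a.(a.(0 + 0) + c.(0 + 0)) | c.(c.c.0 + c.b.0) has moves —a→ u1, —c→ u2
  u1 = (a.(0 + 0) + c.(0 + 0)) | c.(c.c.0 + c.b.0) has moves —a→ u3, —c→ u3, —c→ u4
  u2 = a.(a.(0 + 0) + c.(0 + 0)) | (c.c.0 + c.b.0) has moves —a→ u4, —c→ u5, —c→ u6
  u3 = (0 + 0) | c.(c.c.0 + c.b.0) has moves —c→ u7
  u4 = (a.(0 + 0) + c.(0 + 0)) | (c.c.0 + c.b.0) has moves —a→ u7, —c→ u7, —c→ u8, —c→ u9
  u5 = a.(a.(0 + 0) + c.(0 + 0)) | b.0 has moves —a→ u8, —b→ u10
  u6 = a.(a.(0 + 0) + c.(0 + 0)) | c.0 has moves —a→ u9, —c→ u10
  u7 = (0 + 0) | (c.c.0 + c.b.0) has moves —c→ u11, —c→ u12
  u8 = (a.(0 + 0) + c.(0 + 0)) | b.0 has moves —a→ u11, —b→ u13, —c→ u11
  u9 = (a.(0 + 0) + c.(0 + 0)) | c.0 has moves —a→ u12, —c→ u12, —c→ u13
  u10 = a.(a.(0 + 0) + c.(0 + 0)) | 0 has moves —a→ u13
  u11 = (0 + 0) | b.0 has moves —b→ u14
  u12 = (0 + 0) | c.0 has moves —c→ u14
  u13 = (a.(0 + 0) + c.(0 + 0)) | 0 has moves —a→ u14, —c→ u14
  u14 = (0 + 0) | 0 has moves ·
LTS(Q): 15 reachable states
  v0 = a.(a.(0 + 0) + c.(0 + 0)) | b.(c.c.0 + c.b.0) has moves —a→ v1, —b→ v2
  v1 = (a.(0 + 0) + c.(0 + 0)) | b.(c.c.0 + c.b.0) has moves —a→ v3, —b→ v4, —c→ v3
  v2 = a.(a.(0 + 0) + c.(0 + 0)) | (c.c.0 + c.b.0) has moves —a→ v4, —c→ v5, —c→ v6
  v3 = (0 + 0) | b.(c.c.0 + c.b.0) has moves —b→ v7
  v4 = (a.(0 + 0) + c.(0 + 0)) | (c.c.0 + c.b.0) has moves —a→ v7, —c→ v7, —c→ v8, —c→ v9
  v5 = a.(a.(0 + 0) + c.(0 + 0)) | b.0 has moves —a→ v8, —b→ v10
  v6 = a.(a.(0 + 0) + c.(0 + 0)) | c.0 has moves —a→ v9, —c→ v10
  v7 = (0 + 0) | (c.c.0 + c.b.0) has moves —c→ v11, —c→ v12
  v8 = (a.(0 + 0) + c.(0 + 0)) | b.0 has moves —a→ v11, —b→ v13, —c→ v11
  v9 = (a.(0 + 0) + c.(0 + 0)) | c.0 has moves —a→ v12, —c→ v12, —c→ v13
  v10 = a.(a.(0 + 0) + c.(0 + 0)) | 0 has moves —a→ v13
  v11 = (0 + 0) | b.0 has moves —b→ v14
  v12 = (0 + 0) | c.0 has moves —c→ v14
  v13 = (a.(0 + 0) + c.(0 + 0)) | 0 has moves —a→ v14, —c→ v14
  v14 = (0 + 0) | 0 has moves ·
Run σ = ⟨c⟩ on P: start {u0}
  [1] c ⇒ {u2}
  — P admits the full trace.
Run σ = ⟨c⟩ on Q: start {v0}
  [1] c ⇒ no successor for Q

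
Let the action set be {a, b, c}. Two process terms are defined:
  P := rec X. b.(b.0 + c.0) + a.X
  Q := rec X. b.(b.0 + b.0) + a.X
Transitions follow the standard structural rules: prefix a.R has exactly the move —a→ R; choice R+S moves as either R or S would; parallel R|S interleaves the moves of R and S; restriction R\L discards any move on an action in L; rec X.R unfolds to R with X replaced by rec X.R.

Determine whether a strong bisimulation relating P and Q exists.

not bisimilar

P's transition system — 3 states:
  s0 = rec X. b.(b.0 + c.0) + a.X → =a=> s0, =b=> s1
  s1 = b.0 + c.0 → =b=> s2, =c=> s2
  s2 = 0 → deadlocked
Q's transition system — 3 states:
  t0 = rec X. b.(b.0 + b.0) + a.X → =a=> t0, =b=> t1
  t1 = b.0 + b.0 → =b=> t2
  t2 = 0 → deadlocked
Partition-refinement fixed point:
  B0 = {s0}
  B1 = {s1}
  B2 = {s2, t2}
  B3 = {t0}
  B4 = {t1}
s0 ∈ B0, t0 ∈ B3 → different blocks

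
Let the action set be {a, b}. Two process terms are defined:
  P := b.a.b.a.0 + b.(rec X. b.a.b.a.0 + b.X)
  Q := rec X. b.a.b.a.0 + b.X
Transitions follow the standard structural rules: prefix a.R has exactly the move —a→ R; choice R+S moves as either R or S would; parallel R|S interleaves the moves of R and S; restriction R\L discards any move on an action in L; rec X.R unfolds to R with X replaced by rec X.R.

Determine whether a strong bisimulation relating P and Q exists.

P ~ Q

LTS(P): 6 reachable states
  m0 = b.a.b.a.0 + b.(rec X. b.a.b.a.0 + b.X) → ··b··> m1, ··b··> m2
  m1 = a.b.a.0 → ··a··> m3
  m2 = rec X. b.a.b.a.0 + b.X → ··b··> m1, ··b··> m2
  m3 = b.a.0 → ··b··> m4
  m4 = a.0 → ··a··> m5
  m5 = 0 → ∅
LTS(Q): 5 reachable states
  n0 = rec X. b.a.b.a.0 + b.X → ··b··> n0, ··b··> n1
  n1 = a.b.a.0 → ··a··> n2
  n2 = b.a.0 → ··b··> n3
  n3 = a.0 → ··a··> n4
  n4 = 0 → ∅
Partition-refinement fixed point:
  B0 = {m0, m2, n0}
  B1 = {m1, n1}
  B2 = {m3, n2}
  B3 = {m4, n3}
  B4 = {m5, n4}
m0 ∈ B0, n0 ∈ B0 → same block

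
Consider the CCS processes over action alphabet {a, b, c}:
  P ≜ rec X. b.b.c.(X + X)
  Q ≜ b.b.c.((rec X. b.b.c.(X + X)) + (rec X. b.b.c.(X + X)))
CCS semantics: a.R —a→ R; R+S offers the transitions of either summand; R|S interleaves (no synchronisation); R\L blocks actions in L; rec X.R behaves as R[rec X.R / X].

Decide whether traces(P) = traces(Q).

traces(P) = traces(Q)

Reachable graph of P (4 states):
  u0 = rec X. b.b.c.(X + X) | =b=> u1
  u1 = b.c.((rec X. b.b.c.(X + X)) + (rec X. b.b.c.(X + X))) | =b=> u2
  u2 = c.((rec X. b.b.c.(X + X)) + (rec X. b.b.c.(X + X))) | =c=> u3
  u3 = (rec X. b.b.c.(X + X)) + (rec X. b.b.c.(X + X)) | =b=> u1
Reachable graph of Q (4 states):
  v0 = b.b.c.((rec X. b.b.c.(X + X)) + (rec X. b.b.c.(X + X))) | =b=> v1
  v1 = b.c.((rec X. b.b.c.(X + X)) + (rec X. b.b.c.(X + X))) | =b=> v2
  v2 = c.((rec X. b.b.c.(X + X)) + (rec X. b.b.c.(X + X))) | =c=> v3
  v3 = (rec X. b.b.c.(X + X)) + (rec X. b.b.c.(X + X)) | =b=> v1
Partition-refinement fixed point:
  B0 = {u0, u3, v0, v3}
  B1 = {u1, v1}
  B2 = {u2, v2}
u0 ∈ B0, v0 ∈ B0 → same block
Bisimilar ⇒ trace-equivalent.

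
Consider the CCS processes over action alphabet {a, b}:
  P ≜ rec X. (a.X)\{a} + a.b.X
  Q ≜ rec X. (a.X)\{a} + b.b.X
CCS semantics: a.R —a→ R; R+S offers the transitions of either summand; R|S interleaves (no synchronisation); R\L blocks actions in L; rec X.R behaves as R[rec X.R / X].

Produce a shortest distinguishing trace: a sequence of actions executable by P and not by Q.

a

LTS(P): 2 reachable states
  m0 = rec X. (a.X)\{a} + a.b.X ⊢ =a=> m1
  m1 = b.(rec X. (a.X)\{a} + a.b.X) ⊢ =b=> m0
LTS(Q): 2 reachable states
  n0 = rec X. (a.X)\{a} + b.b.X ⊢ =b=> n1
  n1 = b.(rec X. (a.X)\{a} + b.b.X) ⊢ =b=> n0
Executing a from P (initial set {m0}):
  after a @ step 1: {m1}
  P completes σ.
Executing a from Q (initial set {n0}):
  after a @ step 1: ∅  — Q cannot continue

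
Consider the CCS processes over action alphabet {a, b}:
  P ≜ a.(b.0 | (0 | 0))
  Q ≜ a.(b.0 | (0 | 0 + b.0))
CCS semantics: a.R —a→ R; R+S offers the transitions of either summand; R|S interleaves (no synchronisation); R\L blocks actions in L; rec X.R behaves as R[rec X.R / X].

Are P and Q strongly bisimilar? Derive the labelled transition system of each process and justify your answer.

Reachable graph of P (3 states):
  s0 = a.(b.0 | (0 | 0)) → ··a··> s1
  s1 = b.0 | (0 | 0) → ··b··> s2
  s2 = 0 | (0 | 0) → stopped
Reachable graph of Q (5 states):
  t0 = a.(b.0 | (0 | 0 + b.0)) → ··a··> t1
  t1 = b.0 | (0 | 0 + b.0) → ··b··> t2, ··b··> t3
  t2 = 0 | (0 | 0 + b.0) → ··b··> t4
  t3 = b.0 | 0 → ··b··> t4
  t4 = 0 | 0 → stopped
Bisimilarity quotient blocks:
  B0 = {s0}
  B1 = {s1, t2, t3}
  B2 = {s2, t4}
  B3 = {t0}
  B4 = {t1}
s0 ∈ B0, t0 ∈ B3 → different blocks

P ≁ Q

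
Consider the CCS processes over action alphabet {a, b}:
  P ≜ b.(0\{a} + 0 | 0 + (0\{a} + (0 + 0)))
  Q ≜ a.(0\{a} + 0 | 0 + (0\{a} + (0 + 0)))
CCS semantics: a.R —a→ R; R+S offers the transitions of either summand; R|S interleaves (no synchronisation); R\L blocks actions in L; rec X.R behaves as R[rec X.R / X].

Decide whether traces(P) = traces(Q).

P's transition system — 2 states:
  s0 = b.(0\{a} + 0 | 0 + (0\{a} + (0 + 0))) | ··b··> s1
  s1 = 0\{a} + 0 | 0 + (0\{a} + (0 + 0)) | (no moves)
Q's transition system — 2 states:
  t0 = a.(0\{a} + 0 | 0 + (0\{a} + (0 + 0))) | ··a··> t1
  t1 = 0\{a} + 0 | 0 + (0\{a} + (0 + 0)) | (no moves)
Trace ⟨b⟩ through P, begin at {s0}:
  [1] b ⇒ {s1}
  — P admits the full trace.
Trace ⟨b⟩ through Q, begin at {t0}:
  [1] b ⇒ ∅  — Q cannot continue

NO — witness ⟨b⟩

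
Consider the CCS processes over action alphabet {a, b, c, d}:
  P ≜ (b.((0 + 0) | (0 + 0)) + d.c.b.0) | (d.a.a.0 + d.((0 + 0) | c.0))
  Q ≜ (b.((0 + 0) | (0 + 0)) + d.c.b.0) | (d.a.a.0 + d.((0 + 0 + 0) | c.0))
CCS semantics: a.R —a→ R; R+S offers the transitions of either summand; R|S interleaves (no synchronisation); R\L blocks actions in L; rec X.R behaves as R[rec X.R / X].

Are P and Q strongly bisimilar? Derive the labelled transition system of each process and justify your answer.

P ~ Q

Reachable graph of P (30 states):
  p0 = (b.((0 + 0) | (0 + 0)) + d.c.b.0) | (d.a.a.0 + d.((0 + 0) | c.0)) | —b→ p1, —d→ p2, —d→ p3, —d→ p4
  p1 = (0 + 0) | (0 + 0) | (d.a.a.0 + d.((0 + 0) | c.0)) | —d→ p5, —d→ p6
  p2 = (b.((0 + 0) | (0 + 0)) + d.c.b.0) | ((0 + 0) | c.0) | —b→ p5, —c→ p7, —d→ p8
  p3 = (b.((0 + 0) | (0 + 0)) + d.c.b.0) | a.a.0 | —a→ p9, —b→ p6, —d→ p10
  p4 = c.b.0 | (d.a.a.0 + d.((0 + 0) | c.0)) | —c→ p11, —d→ p10, —d→ p8
  p5 = (0 + 0) | (0 + 0) | ((0 + 0) | c.0) | —c→ p12
  p6 = (0 + 0) | (0 + 0) | a.a.0 | —a→ p13
  p7 = (b.((0 + 0) | (0 + 0)) + d.c.b.0) | ((0 + 0) | 0) | —b→ p12, —d→ p14
  p8 = c.b.0 | ((0 + 0) | c.0) | —c→ p14, —c→ p15
  p9 = (b.((0 + 0) | (0 + 0)) + d.c.b.0) | a.0 | —a→ p16, —b→ p13, —d→ p17
  p10 = c.b.0 | a.a.0 | —a→ p17, —c→ p18
  p11 = b.0 | (d.a.a.0 + d.((0 + 0) | c.0)) | —b→ p19, —d→ p15, —d→ p18
  p12 = (0 + 0) | (0 + 0) | ((0 + 0) | 0) | ·
  p13 = (0 + 0) | (0 + 0) | a.0 | —a→ p20
  p14 = c.b.0 | ((0 + 0) | 0) | —c→ p21
  p15 = b.0 | ((0 + 0) | c.0) | —b→ p22, —c→ p21
  p16 = (b.((0 + 0) | (0 + 0)) + d.c.b.0) | 0 | —b→ p20, —d→ p23
  p17 = c.b.0 | a.0 | —a→ p23, —c→ p24
  p18 = b.0 | a.a.0 | —a→ p24, —b→ p25
  p19 = 0 | (d.a.a.0 + d.((0 + 0) | c.0)) | —d→ p22, —d→ p25
  p20 = (0 + 0) | (0 + 0) | 0 | ·
  p21 = b.0 | ((0 + 0) | 0) | —b→ p26
  p22 = 0 | ((0 + 0) | c.0) | —c→ p26
  p23 = c.b.0 | 0 | —c→ p27
  p24 = b.0 | a.0 | —a→ p27, —b→ p28
  p25 = 0 | a.a.0 | —a→ p28
  p26 = 0 | ((0 + 0) | 0) | ·
  p27 = b.0 | 0 | —b→ p29
  p28 = 0 | a.0 | —a→ p29
  p29 = 0 | 0 | ·
Reachable graph of Q (30 states):
  q0 = (b.((0 + 0) | (0 + 0)) + d.c.b.0) | (d.a.a.0 + d.((0 + 0 + 0) | c.0)) | —b→ q1, —d→ q2, —d→ q3, —d→ q4
  q1 = (0 + 0) | (0 + 0) | (d.a.a.0 + d.((0 + 0 + 0) | c.0)) | —d→ q5, —d→ q6
  q2 = (b.((0 + 0) | (0 + 0)) + d.c.b.0) | ((0 + 0 + 0) | c.0) | —b→ q5, —c→ q7, —d→ q8
  q3 = (b.((0 + 0) | (0 + 0)) + d.c.b.0) | a.a.0 | —a→ q9, —b→ q6, —d→ q10
  q4 = c.b.0 | (d.a.a.0 + d.((0 + 0 + 0) | c.0)) | —c→ q11, —d→ q10, —d→ q8
  q5 = (0 + 0) | (0 + 0) | ((0 + 0 + 0) | c.0) | —c→ q12
  q6 = (0 + 0) | (0 + 0) | a.a.0 | —a→ q13
  q7 = (b.((0 + 0) | (0 + 0)) + d.c.b.0) | ((0 + 0 + 0) | 0) | —b→ q12, —d→ q14
  q8 = c.b.0 | ((0 + 0 + 0) | c.0) | —c→ q14, —c→ q15
  q9 = (b.((0 + 0) | (0 + 0)) + d.c.b.0) | a.0 | —a→ q16, —b→ q13, —d→ q17
  q10 = c.b.0 | a.a.0 | —a→ q17, —c→ q18
  q11 = b.0 | (d.a.a.0 + d.((0 + 0 + 0) | c.0)) | —b→ q19, —d→ q15, —d→ q18
  q12 = (0 + 0) | (0 + 0) | ((0 + 0 + 0) | 0) | ·
  q13 = (0 + 0) | (0 + 0) | a.0 | —a→ q20
  q14 = c.b.0 | ((0 + 0 + 0) | 0) | —c→ q21
  q15 = b.0 | ((0 + 0 + 0) | c.0) | —b→ q22, —c→ q21
  q16 = (b.((0 + 0) | (0 + 0)) + d.c.b.0) | 0 | —b→ q20, —d→ q23
  q17 = c.b.0 | a.0 | —a→ q23, —c→ q24
  q18 = b.0 | a.a.0 | —a→ q24, —b→ q25
  q19 = 0 | (d.a.a.0 + d.((0 + 0 + 0) | c.0)) | —d→ q22, —d→ q25
  q20 = (0 + 0) | (0 + 0) | 0 | ·
  q21 = b.0 | ((0 + 0 + 0) | 0) | —b→ q26
  q22 = 0 | ((0 + 0 + 0) | c.0) | —c→ q26
  q23 = c.b.0 | 0 | —c→ q27
  q24 = b.0 | a.0 | —a→ q27, —b→ q28
  q25 = 0 | a.a.0 | —a→ q28
  q26 = 0 | ((0 + 0 + 0) | 0) | ·
  q27 = b.0 | 0 | —b→ q29
  q28 = 0 | a.0 | —a→ q29
  q29 = 0 | 0 | ·
Partition-refinement fixed point:
  B0 = {p0, q0}
  B1 = {p2, q2}
  B2 = {p22, p5, q22, q5}
  B3 = {p12, p20, p26, p29, q12, q20, q26, q29}
  B4 = {p16, p7, q16, q7}
  B5 = {p14, p23, q14, q23}
  B6 = {p21, p27, q21, q27}
  B7 = {p8, q8}
  B8 = {p15, q15}
  B9 = {p3, q3}
  B10 = {p25, p6, q25, q6}
  B11 = {p13, p28, q13, q28}
  B12 = {p9, q9}
  B13 = {p17, q17}
  B14 = {p24, q24}
  B15 = {p10, q10}
  B16 = {p18, q18}
  B17 = {p4, q4}
  B18 = {p11, q11}
  B19 = {p1, p19, q1, q19}
p0 ∈ B0, q0 ∈ B0 → same block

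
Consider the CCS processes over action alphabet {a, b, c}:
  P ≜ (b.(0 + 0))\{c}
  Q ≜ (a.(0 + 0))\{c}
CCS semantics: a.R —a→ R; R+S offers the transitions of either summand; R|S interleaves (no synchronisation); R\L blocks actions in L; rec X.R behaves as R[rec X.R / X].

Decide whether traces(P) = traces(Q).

LTS(P): 2 reachable states
  m0 = (b.(0 + 0))\{c} :: —b→ m1
  m1 = (0 + 0)\{c} :: (no moves)
LTS(Q): 2 reachable states
  n0 = (a.(0 + 0))\{c} :: —a→ n1
  n1 = (0 + 0)\{c} :: (no moves)
Trace ⟨b⟩ through P, begin at {m0}:
  step 1 (b): {m1}
  — P admits the full trace.
Trace ⟨b⟩ through Q, begin at {n0}:
  step 1 (b): no successor for Q

NO — witness ⟨b⟩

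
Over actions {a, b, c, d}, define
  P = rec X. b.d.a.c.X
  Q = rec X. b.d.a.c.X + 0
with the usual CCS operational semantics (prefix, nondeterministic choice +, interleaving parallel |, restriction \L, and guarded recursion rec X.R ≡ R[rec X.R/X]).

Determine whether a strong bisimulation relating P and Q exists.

LTS(P): 4 reachable states
  u0 = rec X. b.d.a.c.X | --b--▸ u1
  u1 = d.a.c.(rec X. b.d.a.c.X) | --d--▸ u2
  u2 = a.c.(rec X. b.d.a.c.X) | --a--▸ u3
  u3 = c.(rec X. b.d.a.c.X) | --c--▸ u0
LTS(Q): 4 reachable states
  v0 = rec X. b.d.a.c.X + 0 | --b--▸ v1
  v1 = d.a.c.(rec X. b.d.a.c.X + 0) | --d--▸ v2
  v2 = a.c.(rec X. b.d.a.c.X + 0) | --a--▸ v3
  v3 = c.(rec X. b.d.a.c.X + 0) | --c--▸ v0
Bisimilarity quotient blocks:
  B0 = {u0, v0}
  B1 = {u1, v1}
  B2 = {u2, v2}
  B3 = {u3, v3}
u0 ∈ B0, v0 ∈ B0 → same block

P ~ Q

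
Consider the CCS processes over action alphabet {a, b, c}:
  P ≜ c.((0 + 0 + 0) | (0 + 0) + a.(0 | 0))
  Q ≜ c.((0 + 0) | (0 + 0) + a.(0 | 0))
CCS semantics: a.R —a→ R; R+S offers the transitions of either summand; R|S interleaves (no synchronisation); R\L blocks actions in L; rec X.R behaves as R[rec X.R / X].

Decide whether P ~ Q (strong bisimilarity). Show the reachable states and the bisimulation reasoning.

LTS(P): 3 reachable states
  u0 = c.((0 + 0 + 0) | (0 + 0) + a.(0 | 0)) ⊢ ··c··> u1
  u1 = (0 + 0 + 0) | (0 + 0) + a.(0 | 0) ⊢ ··a··> u2
  u2 = 0 | 0 ⊢ (no moves)
LTS(Q): 3 reachable states
  v0 = c.((0 + 0) | (0 + 0) + a.(0 | 0)) ⊢ ··c··> v1
  v1 = (0 + 0) | (0 + 0) + a.(0 | 0) ⊢ ··a··> v2
  v2 = 0 | 0 ⊢ (no moves)
Partition-refinement fixed point:
  B0 = {u0, v0}
  B1 = {u1, v1}
  B2 = {u2, v2}
u0 ∈ B0, v0 ∈ B0 → same block

P ~ Q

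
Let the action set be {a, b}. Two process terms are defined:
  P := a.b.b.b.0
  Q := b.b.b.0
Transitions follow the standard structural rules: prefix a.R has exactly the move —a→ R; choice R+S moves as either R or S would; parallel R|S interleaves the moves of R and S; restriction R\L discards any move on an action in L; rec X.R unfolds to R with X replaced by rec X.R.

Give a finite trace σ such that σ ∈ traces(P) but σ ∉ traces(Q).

a

LTS(P): 5 reachable states
  u0 = a.b.b.b.0 ⊢ =a=> u1
  u1 = b.b.b.0 ⊢ =b=> u2
  u2 = b.b.0 ⊢ =b=> u3
  u3 = b.0 ⊢ =b=> u4
  u4 = 0 ⊢ ·
LTS(Q): 4 reachable states
  v0 = b.b.b.0 ⊢ =b=> v1
  v1 = b.b.0 ⊢ =b=> v2
  v2 = b.0 ⊢ =b=> v3
  v3 = 0 ⊢ ·
Trace ⟨a⟩ through P, begin at {u0}:
  after a @ step 1: {u1}
  P completes σ.
Trace ⟨a⟩ through Q, begin at {v0}:
  after a @ step 1: no successor for Q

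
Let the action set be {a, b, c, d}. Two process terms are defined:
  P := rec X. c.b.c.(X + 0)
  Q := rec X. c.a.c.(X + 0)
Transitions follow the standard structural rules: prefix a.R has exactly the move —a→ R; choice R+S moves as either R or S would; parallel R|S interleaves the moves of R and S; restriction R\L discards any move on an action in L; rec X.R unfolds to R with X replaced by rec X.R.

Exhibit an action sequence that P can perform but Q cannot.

P's transition system — 4 states:
  u0 = rec X. c.b.c.(X + 0) has moves ··c··> u1
  u1 = b.c.((rec X. c.b.c.(X + 0)) + 0) has moves ··b··> u2
  u2 = c.((rec X. c.b.c.(X + 0)) + 0) has moves ··c··> u3
  u3 = (rec X. c.b.c.(X + 0)) + 0 has moves ··c··> u1
Q's transition system — 4 states:
  v0 = rec X. c.a.c.(X + 0) has moves ··c··> v1
  v1 = a.c.((rec X. c.a.c.(X + 0)) + 0) has moves ··a··> v2
  v2 = c.((rec X. c.a.c.(X + 0)) + 0) has moves ··c··> v3
  v3 = (rec X. c.a.c.(X + 0)) + 0 has moves ··c··> v1
Executing cb from P (initial set {u0}):
  [1] c ⇒ {u1}
  [2] b ⇒ {u2}
  ✓ P
Executing cb from Q (initial set {v0}):
  [1] c ⇒ {v1}
  [2] b ⇒ no successor for Q

cb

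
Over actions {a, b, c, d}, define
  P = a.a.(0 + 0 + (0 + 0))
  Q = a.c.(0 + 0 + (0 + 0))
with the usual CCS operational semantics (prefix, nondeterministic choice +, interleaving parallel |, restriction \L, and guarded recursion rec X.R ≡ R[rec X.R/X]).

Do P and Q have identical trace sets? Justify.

NO — witness ⟨aa⟩

LTS(P): 3 reachable states
  m0 = a.a.(0 + 0 + (0 + 0)) :: =a=> m1
  m1 = a.(0 + 0 + (0 + 0)) :: =a=> m2
  m2 = 0 + 0 + (0 + 0) :: stopped
LTS(Q): 3 reachable states
  n0 = a.c.(0 + 0 + (0 + 0)) :: =a=> n1
  n1 = c.(0 + 0 + (0 + 0)) :: =c=> n2
  n2 = 0 + 0 + (0 + 0) :: stopped
Executing aa from P (initial set {m0}):
  step 1 (a): {m1}
  step 2 (a): {m2}
  P completes σ.
Executing aa from Q (initial set {n0}):
  step 1 (a): {n1}
  step 2 (a): ∅ (Q stuck)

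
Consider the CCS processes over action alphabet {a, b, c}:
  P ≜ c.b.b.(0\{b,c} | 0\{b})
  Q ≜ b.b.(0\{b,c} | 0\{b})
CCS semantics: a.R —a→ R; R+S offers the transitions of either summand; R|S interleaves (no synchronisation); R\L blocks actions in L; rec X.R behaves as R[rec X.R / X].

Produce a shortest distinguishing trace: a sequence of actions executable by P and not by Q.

c

Reachable graph of P (4 states):
  u0 = c.b.b.(0\{b,c} | 0\{b}) ⊢ --c--▸ u1
  u1 = b.b.(0\{b,c} | 0\{b}) ⊢ --b--▸ u2
  u2 = b.(0\{b,c} | 0\{b}) ⊢ --b--▸ u3
  u3 = 0\{b,c} | 0\{b} ⊢ stopped
Reachable graph of Q (3 states):
  v0 = b.b.(0\{b,c} | 0\{b}) ⊢ --b--▸ v1
  v1 = b.(0\{b,c} | 0\{b}) ⊢ --b--▸ v2
  v2 = 0\{b,c} | 0\{b} ⊢ stopped
Run σ = ⟨c⟩ on P: start {u0}
  [1] c ⇒ {u1}
  ✓ P
Run σ = ⟨c⟩ on Q: start {v0}
  [1] c ⇒ no successor for Q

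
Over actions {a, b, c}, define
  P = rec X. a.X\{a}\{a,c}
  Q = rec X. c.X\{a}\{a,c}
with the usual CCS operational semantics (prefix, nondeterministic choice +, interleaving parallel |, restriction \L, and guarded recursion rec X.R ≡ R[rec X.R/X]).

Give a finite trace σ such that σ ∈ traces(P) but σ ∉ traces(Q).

a

Reachable graph of P (2 states):
  u0 = rec X. a.X\{a}\{a,c} ⊢ —a→ u1
  u1 = (rec X. a.X\{a}\{a,c})\{a}\{a,c} ⊢ ·
Reachable graph of Q (2 states):
  v0 = rec X. c.X\{a}\{a,c} ⊢ —c→ v1
  v1 = (rec X. c.X\{a}\{a,c})\{a}\{a,c} ⊢ ·
Trace ⟨a⟩ through P, begin at {u0}:
  step 1 (a): {u1}
  — P admits the full trace.
Trace ⟨a⟩ through Q, begin at {v0}:
  step 1 (a): no successor for Q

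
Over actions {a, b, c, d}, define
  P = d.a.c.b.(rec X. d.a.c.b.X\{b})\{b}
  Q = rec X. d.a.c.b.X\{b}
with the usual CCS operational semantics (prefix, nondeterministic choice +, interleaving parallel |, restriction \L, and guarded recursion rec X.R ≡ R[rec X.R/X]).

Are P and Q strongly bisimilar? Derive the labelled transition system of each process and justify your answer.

bisimilar

P's transition system — 8 states:
  s0 = d.a.c.b.(rec X. d.a.c.b.X\{b})\{b} ⊢ —d→ s1
  s1 = a.c.b.(rec X. d.a.c.b.X\{b})\{b} ⊢ —a→ s2
  s2 = c.b.(rec X. d.a.c.b.X\{b})\{b} ⊢ —c→ s3
  s3 = b.(rec X. d.a.c.b.X\{b})\{b} ⊢ —b→ s4
  s4 = (rec X. d.a.c.b.X\{b})\{b} ⊢ —d→ s5
  s5 = (a.c.b.(rec X. d.a.c.b.X\{b})\{b})\{b} ⊢ —a→ s6
  s6 = (c.b.(rec X. d.a.c.b.X\{b})\{b})\{b} ⊢ —c→ s7
  s7 = (b.(rec X. d.a.c.b.X\{b})\{b})\{b} ⊢ deadlocked
Q's transition system — 8 states:
  t0 = rec X. d.a.c.b.X\{b} ⊢ —d→ t1
  t1 = a.c.b.(rec X. d.a.c.b.X\{b})\{b} ⊢ —a→ t2
  t2 = c.b.(rec X. d.a.c.b.X\{b})\{b} ⊢ —c→ t3
  t3 = b.(rec X. d.a.c.b.X\{b})\{b} ⊢ —b→ t4
  t4 = (rec X. d.a.c.b.X\{b})\{b} ⊢ —d→ t5
  t5 = (a.c.b.(rec X. d.a.c.b.X\{b})\{b})\{b} ⊢ —a→ t6
  t6 = (c.b.(rec X. d.a.c.b.X\{b})\{b})\{b} ⊢ —c→ t7
  t7 = (b.(rec X. d.a.c.b.X\{b})\{b})\{b} ⊢ deadlocked
Partition-refinement fixed point:
  B0 = {s0, t0}
  B1 = {s1, t1}
  B2 = {s2, t2}
  B3 = {s3, t3}
  B4 = {s4, t4}
  B5 = {s5, t5}
  B6 = {s6, t6}
  B7 = {s7, t7}
s0 ∈ B0, t0 ∈ B0 → same block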